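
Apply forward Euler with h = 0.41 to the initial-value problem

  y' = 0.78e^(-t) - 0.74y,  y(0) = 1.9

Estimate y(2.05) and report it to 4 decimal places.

Euler: y_{n+1} = y_n + h·f(t_n, y_n).
t=0.000000, y=1.900000: f=-0.626000 → y ← 1.900000 + 0.41·(-0.626000) = 1.643340
t=0.410000, y=1.643340: f=-0.698424 → y ← 1.643340 + 0.41·(-0.698424) = 1.356986
t=0.820000, y=1.356986: f=-0.660633 → y ← 1.356986 + 0.41·(-0.660633) = 1.086126
t=1.230000, y=1.086126: f=-0.575745 → y ← 1.086126 + 0.41·(-0.575745) = 0.850071
t=1.640000, y=0.850071: f=-0.477748 → y ← 0.850071 + 0.41·(-0.477748) = 0.654194
y(2.05) ≈ 0.6542

0.6542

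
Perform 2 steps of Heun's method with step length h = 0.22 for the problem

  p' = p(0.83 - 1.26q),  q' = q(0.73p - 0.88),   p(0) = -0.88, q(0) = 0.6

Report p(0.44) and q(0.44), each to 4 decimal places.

Heun on (p,q): k1 = f(s_n, state_n); k2 = f(s_n + h, state_n + h·k1); state_{n+1} = state_n + (h/2)·(k1 + k2).
0.000000: (-0.880000, 0.600000)
  k1 = (-0.065120, -0.913440)
  predictor → (-0.894326, 0.399043)
  k2 = (-0.292629, -0.611677)
  → (-0.919352, 0.432237)
0.220000: (-0.919352, 0.432237)
  k1 = (-0.262366, -0.670455)
  predictor → (-0.977073, 0.284737)
  k2 = (-0.460427, -0.453661)
  → (-0.998860, 0.308584)
(p(0.44), q(0.44)) ≈ (-0.9989, 0.3086)

-0.9989, 0.3086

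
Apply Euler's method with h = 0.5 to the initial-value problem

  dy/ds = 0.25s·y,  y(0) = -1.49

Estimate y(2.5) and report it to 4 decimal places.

-2.6437

Euler: y_{n+1} = y_n + h·f(s_n, y_n).
s=0.000000, y=-1.490000: f=0.000000 → y ← -1.490000 + 0.5·0.000000 = -1.490000
s=0.500000, y=-1.490000: f=-0.186250 → y ← -1.490000 + 0.5·(-0.186250) = -1.583125
s=1.000000, y=-1.583125: f=-0.395781 → y ← -1.583125 + 0.5·(-0.395781) = -1.781016
s=1.500000, y=-1.781016: f=-0.667881 → y ← -1.781016 + 0.5·(-0.667881) = -2.114956
s=2.000000, y=-2.114956: f=-1.057478 → y ← -2.114956 + 0.5·(-1.057478) = -2.643695
y(2.5) ≈ -2.6437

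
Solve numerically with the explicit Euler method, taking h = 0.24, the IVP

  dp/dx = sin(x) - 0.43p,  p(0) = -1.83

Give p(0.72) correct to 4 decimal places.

-1.1579

Euler: p_{n+1} = p_n + h·f(x_n, p_n).
x=0.000000, p=-1.830000: f=0.786900 → p ← -1.830000 + 0.24·0.786900 = -1.641144
x=0.240000, p=-1.641144: f=0.943395 → p ← -1.641144 + 0.24·0.943395 = -1.414729
x=0.480000, p=-1.414729: f=1.070113 → p ← -1.414729 + 0.24·1.070113 = -1.157902
p(0.72) ≈ -1.1579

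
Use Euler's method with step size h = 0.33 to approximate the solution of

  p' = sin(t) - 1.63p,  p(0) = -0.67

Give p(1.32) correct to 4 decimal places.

Euler: p_{n+1} = p_n + h·f(t_n, p_n).
t=0.000000, p=-0.670000: f=1.092100 → p ← -0.670000 + 0.33·1.092100 = -0.309607
t=0.330000, p=-0.309607: f=0.828702 → p ← -0.309607 + 0.33·0.828702 = -0.036135
t=0.660000, p=-0.036135: f=0.672017 → p ← -0.036135 + 0.33·0.672017 = 0.185630
t=0.990000, p=0.185630: f=0.533448 → p ← 0.185630 + 0.33·0.533448 = 0.361668
p(1.32) ≈ 0.3617

0.3617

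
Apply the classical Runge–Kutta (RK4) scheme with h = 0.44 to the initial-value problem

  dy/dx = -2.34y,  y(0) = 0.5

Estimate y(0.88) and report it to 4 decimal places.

RK4: k1 = f(x_n, y_n); k2 = f(x_n + h/2, y_n + (h/2)·k1); k3 = f(x_n + h/2, y_n + (h/2)·k2); k4 = f(x_n + h, y_n + h·k3); y_{n+1} = y_n + (h/6)·(k1 + 2k2 + 2k3 + k4).
x=0.000000, y=0.500000:
  k1 = f(0.000000, 0.500000) = -1.170000
  k2 = f(0.220000, 0.242600) = -0.567684
  k3 = f(0.220000, 0.375110) = -0.877756
  k4 = f(0.440000, 0.113787) = -0.266262
  y ← 0.500000 + (0.44/6)·(k1 + 2k2 + 2k3 + k4) = 0.182676
x=0.440000, y=0.182676:
  k1 = f(0.440000, 0.182676) = -0.427462
  k2 = f(0.660000, 0.088634) = -0.207405
  k3 = f(0.660000, 0.137047) = -0.320690
  k4 = f(0.880000, 0.041572) = -0.097280
  y ← 0.182676 + (0.44/6)·(k1 + 2k2 + 2k3 + k4) = 0.066741
y(0.88) ≈ 0.0667

0.0667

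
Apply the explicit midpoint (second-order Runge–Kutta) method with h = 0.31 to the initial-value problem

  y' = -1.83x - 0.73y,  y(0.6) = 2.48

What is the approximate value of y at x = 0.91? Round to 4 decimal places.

Midpoint: k1 = f(x_n, y_n); k2 = f(x_n + h/2, y_n + (h/2)·k1); y_{n+1} = y_n + h·k2.
x=0.600000, y=2.480000:
  k1 = f(0.600000, 2.480000) = -2.908400
  k2 = f(0.755000, 2.029198) = -2.862965
  y ← 2.480000 + 0.31·(-2.862965) = 1.592481
y(0.91) ≈ 1.5925

1.5925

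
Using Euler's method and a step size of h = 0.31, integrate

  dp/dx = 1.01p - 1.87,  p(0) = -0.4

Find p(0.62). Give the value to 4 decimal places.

Euler: p_{n+1} = p_n + h·f(x_n, p_n).
x=0.000000, p=-0.400000: f=-2.274000 → p ← -0.400000 + 0.31·(-2.274000) = -1.104940
x=0.310000, p=-1.104940: f=-2.985989 → p ← -1.104940 + 0.31·(-2.985989) = -2.030597
p(0.62) ≈ -2.0306

-2.0306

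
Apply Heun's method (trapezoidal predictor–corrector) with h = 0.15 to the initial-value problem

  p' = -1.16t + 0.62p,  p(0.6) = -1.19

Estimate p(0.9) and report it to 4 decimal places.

Heun: k1 = f(t_n, p_n); k2 = f(t_n + h, p_n + h·k1); p_{n+1} = p_n + (h/2)·(k1 + k2).
t=0.600000, p=-1.190000:
  k1 = f(0.600000, -1.190000) = -1.433800
  k2 = f(0.750000, -1.405070) = -1.741143
  p ← -1.190000 + (0.15/2)·(-1.433800 + (-1.741143)) = -1.428121
t=0.750000, p=-1.428121:
  k1 = f(0.750000, -1.428121) = -1.755435
  k2 = f(0.900000, -1.691436) = -2.092690
  p ← -1.428121 + (0.15/2)·(-1.755435 + (-2.092690)) = -1.716730
p(0.9) ≈ -1.7167

-1.7167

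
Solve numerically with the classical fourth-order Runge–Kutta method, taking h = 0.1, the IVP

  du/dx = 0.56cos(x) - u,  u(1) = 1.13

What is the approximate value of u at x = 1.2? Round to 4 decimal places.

RK4: k1 = f(x_n, u_n); k2 = f(x_n + h/2, u_n + (h/2)·k1); k3 = f(x_n + h/2, u_n + (h/2)·k2); k4 = f(x_n + h, u_n + h·k3); u_{n+1} = u_n + (h/6)·(k1 + 2k2 + 2k3 + k4).
x=1.000000, u=1.130000:
  k1 = f(1.000000, 1.130000) = -0.827431
  k2 = f(1.050000, 1.088628) = -0.809989
  k3 = f(1.050000, 1.089501) = -0.810861
  k4 = f(1.100000, 1.048914) = -0.794900
  u ← 1.130000 + (0.1/6)·(k1 + 2k2 + 2k3 + k4) = 1.048933
x=1.100000, u=1.048933:
  k1 = f(1.100000, 1.048933) = -0.794919
  k2 = f(1.150000, 1.009187) = -0.780434
  k3 = f(1.150000, 1.009911) = -0.781158
  k4 = f(1.200000, 0.970817) = -0.767897
  u ← 1.048933 + (0.1/6)·(k1 + 2k2 + 2k3 + k4) = 0.970833
u(1.2) ≈ 0.9708

0.9708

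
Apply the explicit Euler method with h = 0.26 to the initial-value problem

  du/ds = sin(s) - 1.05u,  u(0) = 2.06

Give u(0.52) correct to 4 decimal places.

Euler: u_{n+1} = u_n + h·f(s_n, u_n).
s=0.000000, u=2.060000: f=-2.163000 → u ← 2.060000 + 0.26·(-2.163000) = 1.497620
s=0.260000, u=1.497620: f=-1.315420 → u ← 1.497620 + 0.26·(-1.315420) = 1.155611
u(0.52) ≈ 1.1556

1.1556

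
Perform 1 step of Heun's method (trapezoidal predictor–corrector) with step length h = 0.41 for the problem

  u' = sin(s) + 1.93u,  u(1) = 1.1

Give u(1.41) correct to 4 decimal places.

Heun: k1 = f(s_n, u_n); k2 = f(s_n + h, u_n + h·k1); u_{n+1} = u_n + (h/2)·(k1 + k2).
s=1.000000, u=1.100000:
  k1 = f(1.000000, 1.100000) = 2.964471
  k2 = f(1.410000, 2.315433) = 5.455886
  u ← 1.100000 + (0.41/2)·(2.964471 + 5.455886) = 2.826173
u(1.41) ≈ 2.8262

2.8262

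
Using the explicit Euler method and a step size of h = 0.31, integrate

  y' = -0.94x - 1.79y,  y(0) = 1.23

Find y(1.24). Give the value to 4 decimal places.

-0.3210

Euler: y_{n+1} = y_n + h·f(x_n, y_n).
x=0.000000, y=1.230000: f=-2.201700 → y ← 1.230000 + 0.31·(-2.201700) = 0.547473
x=0.310000, y=0.547473: f=-1.271377 → y ← 0.547473 + 0.31·(-1.271377) = 0.153346
x=0.620000, y=0.153346: f=-0.857290 → y ← 0.153346 + 0.31·(-0.857290) = -0.112414
x=0.930000, y=-0.112414: f=-0.672980 → y ← -0.112414 + 0.31·(-0.672980) = -0.321037
y(1.24) ≈ -0.3210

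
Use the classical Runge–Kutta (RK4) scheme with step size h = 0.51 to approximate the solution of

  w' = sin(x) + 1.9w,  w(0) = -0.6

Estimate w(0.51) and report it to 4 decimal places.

-1.3972

RK4: k1 = f(x_n, w_n); k2 = f(x_n + h/2, w_n + (h/2)·k1); k3 = f(x_n + h/2, w_n + (h/2)·k2); k4 = f(x_n + h, w_n + h·k3); w_{n+1} = w_n + (h/6)·(k1 + 2k2 + 2k3 + k4).
x=0.000000, w=-0.600000:
  k1 = f(0.000000, -0.600000) = -1.140000
  k2 = f(0.255000, -0.890700) = -1.440085
  k3 = f(0.255000, -0.967222) = -1.585476
  k4 = f(0.510000, -1.408593) = -2.188149
  w ← -0.600000 + (0.51/6)·(k1 + 2k2 + 2k3 + k4) = -1.397238
w(0.51) ≈ -1.3972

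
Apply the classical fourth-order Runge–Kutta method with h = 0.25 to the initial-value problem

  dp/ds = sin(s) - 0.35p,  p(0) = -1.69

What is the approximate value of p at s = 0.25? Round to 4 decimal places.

RK4: k1 = f(s_n, p_n); k2 = f(s_n + h/2, p_n + (h/2)·k1); k3 = f(s_n + h/2, p_n + (h/2)·k2); k4 = f(s_n + h, p_n + h·k3); p_{n+1} = p_n + (h/6)·(k1 + 2k2 + 2k3 + k4).
s=0.000000, p=-1.690000:
  k1 = f(0.000000, -1.690000) = 0.591500
  k2 = f(0.125000, -1.616062) = 0.690297
  k3 = f(0.125000, -1.603713) = 0.685974
  k4 = f(0.250000, -1.518506) = 0.778881
  p ← -1.690000 + (0.25/6)·(k1 + 2k2 + 2k3 + k4) = -1.518212
p(0.25) ≈ -1.5182

-1.5182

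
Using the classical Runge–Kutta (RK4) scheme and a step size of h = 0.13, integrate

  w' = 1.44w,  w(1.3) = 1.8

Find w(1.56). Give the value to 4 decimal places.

RK4: k1 = f(t_n, w_n); k2 = f(t_n + h/2, w_n + (h/2)·k1); k3 = f(t_n + h/2, w_n + (h/2)·k2); k4 = f(t_n + h, w_n + h·k3); w_{n+1} = w_n + (h/6)·(k1 + 2k2 + 2k3 + k4).
t=1.300000, w=1.800000:
  k1 = f(1.300000, 1.800000) = 2.592000
  k2 = f(1.365000, 1.968480) = 2.834611
  k3 = f(1.365000, 1.984250) = 2.857320
  k4 = f(1.430000, 2.171452) = 3.126890
  w ← 1.800000 + (0.13/6)·(k1 + 2k2 + 2k3 + k4) = 2.170560
t=1.430000, w=2.170560:
  k1 = f(1.430000, 2.170560) = 3.125606
  k2 = f(1.495000, 2.373724) = 3.418163
  k3 = f(1.495000, 2.392740) = 3.445546
  k4 = f(1.560000, 2.618481) = 3.770612
  w ← 2.170560 + (0.13/6)·(k1 + 2k2 + 2k3 + k4) = 2.617405
w(1.56) ≈ 2.6174

2.6174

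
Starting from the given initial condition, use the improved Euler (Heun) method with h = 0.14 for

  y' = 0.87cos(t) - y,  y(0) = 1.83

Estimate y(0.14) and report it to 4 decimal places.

Heun: k1 = f(t_n, y_n); k2 = f(t_n + h, y_n + h·k1); y_{n+1} = y_n + (h/2)·(k1 + k2).
t=0.000000, y=1.830000:
  k1 = f(0.000000, 1.830000) = -0.960000
  k2 = f(0.140000, 1.695600) = -0.834112
  y ← 1.830000 + (0.14/2)·(-0.960000 + (-0.834112)) = 1.704412
y(0.14) ≈ 1.7044

1.7044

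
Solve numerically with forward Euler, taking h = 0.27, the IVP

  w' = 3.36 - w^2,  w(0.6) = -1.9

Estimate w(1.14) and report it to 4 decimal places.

Euler: w_{n+1} = w_n + h·f(x_n, w_n).
x=0.600000, w=-1.900000: f=-0.250000 → w ← -1.900000 + 0.27·(-0.250000) = -1.967500
x=0.870000, w=-1.967500: f=-0.511056 → w ← -1.967500 + 0.27·(-0.511056) = -2.105485
w(1.14) ≈ -2.1055

-2.1055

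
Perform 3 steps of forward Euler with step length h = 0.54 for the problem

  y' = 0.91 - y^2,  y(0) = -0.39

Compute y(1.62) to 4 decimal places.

0.8612

Euler: y_{n+1} = y_n + h·f(t_n, y_n).
t=0.000000, y=-0.390000: f=0.757900 → y ← -0.390000 + 0.54·0.757900 = 0.019266
t=0.540000, y=0.019266: f=0.909629 → y ← 0.019266 + 0.54·0.909629 = 0.510466
t=1.080000, y=0.510466: f=0.649425 → y ← 0.510466 + 0.54·0.649425 = 0.861155
y(1.62) ≈ 0.8612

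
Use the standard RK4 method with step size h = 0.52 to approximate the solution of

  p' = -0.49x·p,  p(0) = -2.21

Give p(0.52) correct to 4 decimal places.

-2.0683

RK4: k1 = f(x_n, p_n); k2 = f(x_n + h/2, p_n + (h/2)·k1); k3 = f(x_n + h/2, p_n + (h/2)·k2); k4 = f(x_n + h, p_n + h·k3); p_{n+1} = p_n + (h/6)·(k1 + 2k2 + 2k3 + k4).
x=0.000000, p=-2.210000:
  k1 = f(0.000000, -2.210000) = 0.000000
  k2 = f(0.260000, -2.210000) = 0.281554
  k3 = f(0.260000, -2.136796) = 0.272228
  k4 = f(0.520000, -2.068442) = 0.527039
  p ← -2.210000 + (0.52/6)·(k1 + 2k2 + 2k3 + k4) = -2.068334
p(0.52) ≈ -2.0683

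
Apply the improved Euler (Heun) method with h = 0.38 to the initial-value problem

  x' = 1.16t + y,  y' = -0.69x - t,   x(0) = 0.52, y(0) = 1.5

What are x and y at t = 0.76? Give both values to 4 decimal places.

1.7768, 0.6166

Heun on (x,y): k1 = f(t_n, state_n); k2 = f(t_n + h, state_n + h·k1); state_{n+1} = state_n + (h/2)·(k1 + k2).
0.000000: (0.520000, 1.500000)
  k1 = (1.500000, -0.358800)
  predictor → (1.090000, 1.363656)
  k2 = (1.804456, -1.132100)
  → (1.147847, 1.216729)
0.380000: (1.147847, 1.216729)
  k1 = (1.657529, -1.172014)
  predictor → (1.777708, 0.771364)
  k2 = (1.652964, -1.986618)
  → (1.776840, 0.616589)
(x(0.76), y(0.76)) ≈ (1.7768, 0.6166)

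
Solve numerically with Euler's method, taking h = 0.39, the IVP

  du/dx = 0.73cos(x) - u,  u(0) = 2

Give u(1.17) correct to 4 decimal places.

Euler: u_{n+1} = u_n + h·f(x_n, u_n).
x=0.000000, u=2.000000: f=-1.270000 → u ← 2.000000 + 0.39·(-1.270000) = 1.504700
x=0.390000, u=1.504700: f=-0.829516 → u ← 1.504700 + 0.39·(-0.829516) = 1.181189
x=0.780000, u=1.181189: f=-0.662222 → u ← 1.181189 + 0.39·(-0.662222) = 0.922922
u(1.17) ≈ 0.9229

0.9229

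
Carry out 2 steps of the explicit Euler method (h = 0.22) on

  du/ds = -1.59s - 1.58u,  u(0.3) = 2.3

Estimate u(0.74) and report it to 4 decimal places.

Euler: u_{n+1} = u_n + h·f(s_n, u_n).
s=0.300000, u=2.300000: f=-4.111000 → u ← 2.300000 + 0.22·(-4.111000) = 1.395580
s=0.520000, u=1.395580: f=-3.031816 → u ← 1.395580 + 0.22·(-3.031816) = 0.728580
u(0.74) ≈ 0.7286

0.7286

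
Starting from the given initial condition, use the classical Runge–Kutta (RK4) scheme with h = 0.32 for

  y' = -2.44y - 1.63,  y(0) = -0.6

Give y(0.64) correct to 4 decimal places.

RK4: k1 = f(x_n, y_n); k2 = f(x_n + h/2, y_n + (h/2)·k1); k3 = f(x_n + h/2, y_n + (h/2)·k2); k4 = f(x_n + h, y_n + h·k3); y_{n+1} = y_n + (h/6)·(k1 + 2k2 + 2k3 + k4).
x=0.000000, y=-0.600000:
  k1 = f(0.000000, -0.600000) = -0.166000
  k2 = f(0.160000, -0.626560) = -0.101194
  k3 = f(0.160000, -0.616191) = -0.126494
  k4 = f(0.320000, -0.640478) = -0.067233
  y ← -0.600000 + (0.32/6)·(k1 + 2k2 + 2k3 + k4) = -0.636726
x=0.320000, y=-0.636726:
  k1 = f(0.320000, -0.636726) = -0.076389
  k2 = f(0.480000, -0.648948) = -0.046567
  k3 = f(0.480000, -0.644176) = -0.058209
  k4 = f(0.640000, -0.655353) = -0.030939
  y ← -0.636726 + (0.32/6)·(k1 + 2k2 + 2k3 + k4) = -0.653626
y(0.64) ≈ -0.6536

-0.6536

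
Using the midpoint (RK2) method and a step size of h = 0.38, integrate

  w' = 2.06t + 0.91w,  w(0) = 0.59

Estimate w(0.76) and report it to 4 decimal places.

Midpoint: k1 = f(t_n, w_n); k2 = f(t_n + h/2, w_n + (h/2)·k1); w_{n+1} = w_n + h·k2.
t=0.000000, w=0.590000:
  k1 = f(0.000000, 0.590000) = 0.536900
  k2 = f(0.190000, 0.692011) = 1.021130
  w ← 0.590000 + 0.38·1.021130 = 0.978029
t=0.380000, w=0.978029:
  k1 = f(0.380000, 0.978029) = 1.672807
  k2 = f(0.570000, 1.295863) = 2.353435
  w ← 0.978029 + 0.38·2.353435 = 1.872335
w(0.76) ≈ 1.8723

1.8723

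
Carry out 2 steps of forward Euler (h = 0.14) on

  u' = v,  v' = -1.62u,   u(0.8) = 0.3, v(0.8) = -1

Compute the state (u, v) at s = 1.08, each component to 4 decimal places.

0.0105, -1.1043

Euler on (u,v): u_{n+1} = u_n + h·u', v_{n+1} = v_n + h·v'.
0.800000: (0.300000, -1.000000); f=(-1.000000, -0.486000) → (0.160000, -1.068040)
0.940000: (0.160000, -1.068040); f=(-1.068040, -0.259200) → (0.010474, -1.104328)
(u(1.08), v(1.08)) ≈ (0.0105, -1.1043)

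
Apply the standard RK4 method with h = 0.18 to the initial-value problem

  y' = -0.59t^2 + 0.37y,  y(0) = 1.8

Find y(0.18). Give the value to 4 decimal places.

RK4: k1 = f(t_n, y_n); k2 = f(t_n + h/2, y_n + (h/2)·k1); k3 = f(t_n + h/2, y_n + (h/2)·k2); k4 = f(t_n + h, y_n + h·k3); y_{n+1} = y_n + (h/6)·(k1 + 2k2 + 2k3 + k4).
t=0.000000, y=1.800000:
  k1 = f(0.000000, 1.800000) = 0.666000
  k2 = f(0.090000, 1.859940) = 0.683399
  k3 = f(0.090000, 1.861506) = 0.683978
  k4 = f(0.180000, 1.923116) = 0.692437
  y ← 1.800000 + (0.18/6)·(k1 + 2k2 + 2k3 + k4) = 1.922796
y(0.18) ≈ 1.9228

1.9228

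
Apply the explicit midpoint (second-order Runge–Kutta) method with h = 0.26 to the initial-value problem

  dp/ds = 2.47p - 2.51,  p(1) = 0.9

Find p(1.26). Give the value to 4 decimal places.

0.8014

Midpoint: k1 = f(s_n, p_n); k2 = f(s_n + h/2, p_n + (h/2)·k1); p_{n+1} = p_n + h·k2.
s=1.000000, p=0.900000:
  k1 = f(1.000000, 0.900000) = -0.287000
  k2 = f(1.130000, 0.862690) = -0.379156
  p ← 0.900000 + 0.26·(-0.379156) = 0.801420
p(1.26) ≈ 0.8014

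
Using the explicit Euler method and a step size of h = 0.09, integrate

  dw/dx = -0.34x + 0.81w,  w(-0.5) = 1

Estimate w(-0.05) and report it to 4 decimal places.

1.4805

Euler: w_{n+1} = w_n + h·f(x_n, w_n).
x=-0.500000, w=1.000000: f=0.980000 → w ← 1.000000 + 0.09·0.980000 = 1.088200
x=-0.410000, w=1.088200: f=1.020842 → w ← 1.088200 + 0.09·1.020842 = 1.180076
x=-0.320000, w=1.180076: f=1.064661 → w ← 1.180076 + 0.09·1.064661 = 1.275895
x=-0.230000, w=1.275895: f=1.111675 → w ← 1.275895 + 0.09·1.111675 = 1.375946
x=-0.140000, w=1.375946: f=1.162116 → w ← 1.375946 + 0.09·1.162116 = 1.480537
w(-0.05) ≈ 1.4805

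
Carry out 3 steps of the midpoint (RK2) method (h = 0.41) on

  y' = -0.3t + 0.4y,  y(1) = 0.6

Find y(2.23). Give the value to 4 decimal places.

0.2419

Midpoint: k1 = f(t_n, y_n); k2 = f(t_n + h/2, y_n + (h/2)·k1); y_{n+1} = y_n + h·k2.
t=1.000000, y=0.600000:
  k1 = f(1.000000, 0.600000) = -0.060000
  k2 = f(1.205000, 0.587700) = -0.126420
  y ← 0.600000 + 0.41·(-0.126420) = 0.548168
t=1.410000, y=0.548168:
  k1 = f(1.410000, 0.548168) = -0.203733
  k2 = f(1.615000, 0.506403) = -0.281939
  y ← 0.548168 + 0.41·(-0.281939) = 0.432573
t=1.820000, y=0.432573:
  k1 = f(1.820000, 0.432573) = -0.372971
  k2 = f(2.025000, 0.356114) = -0.465054
  y ← 0.432573 + 0.41·(-0.465054) = 0.241900
y(2.23) ≈ 0.2419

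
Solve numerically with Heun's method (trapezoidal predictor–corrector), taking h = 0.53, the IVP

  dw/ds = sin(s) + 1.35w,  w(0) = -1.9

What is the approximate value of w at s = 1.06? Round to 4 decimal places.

-6.6596

Heun: k1 = f(s_n, w_n); k2 = f(s_n + h, w_n + h·k1); w_{n+1} = w_n + (h/2)·(k1 + k2).
s=0.000000, w=-1.900000:
  k1 = f(0.000000, -1.900000) = -2.565000
  k2 = f(0.530000, -3.259450) = -3.894724
  w ← -1.900000 + (0.53/2)·(-2.565000 + (-3.894724)) = -3.611827
s=0.530000, w=-3.611827:
  k1 = f(0.530000, -3.611827) = -4.370433
  k2 = f(1.060000, -5.928156) = -7.130656
  w ← -3.611827 + (0.53/2)·(-4.370433 + (-7.130656)) = -6.659615
w(1.06) ≈ -6.6596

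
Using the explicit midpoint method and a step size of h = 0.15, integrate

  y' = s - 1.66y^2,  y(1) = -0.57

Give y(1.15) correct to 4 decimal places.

Midpoint: k1 = f(s_n, y_n); k2 = f(s_n + h/2, y_n + (h/2)·k1); y_{n+1} = y_n + h·k2.
s=1.000000, y=-0.570000:
  k1 = f(1.000000, -0.570000) = 0.460666
  k2 = f(1.075000, -0.535450) = 0.599067
  y ← -0.570000 + 0.15·0.599067 = -0.480140
y(1.15) ≈ -0.4801

-0.4801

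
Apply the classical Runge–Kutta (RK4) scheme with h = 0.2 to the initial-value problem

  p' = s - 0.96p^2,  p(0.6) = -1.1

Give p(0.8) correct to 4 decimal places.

-1.2176

RK4: k1 = f(s_n, p_n); k2 = f(s_n + h/2, p_n + (h/2)·k1); k3 = f(s_n + h/2, p_n + (h/2)·k2); k4 = f(s_n + h, p_n + h·k3); p_{n+1} = p_n + (h/6)·(k1 + 2k2 + 2k3 + k4).
s=0.600000, p=-1.100000:
  k1 = f(0.600000, -1.100000) = -0.561600
  k2 = f(0.700000, -1.156160) = -0.583238
  k3 = f(0.700000, -1.158324) = -0.588045
  k4 = f(0.800000, -1.217609) = -0.623269
  p ← -1.100000 + (0.2/6)·(k1 + 2k2 + 2k3 + k4) = -1.217581
p(0.8) ≈ -1.2176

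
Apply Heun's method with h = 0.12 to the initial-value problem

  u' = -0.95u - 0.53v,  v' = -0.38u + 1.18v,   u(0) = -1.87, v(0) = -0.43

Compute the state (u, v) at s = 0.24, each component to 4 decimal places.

Heun on (u,v): k1 = f(s_n, state_n); k2 = f(s_n + h, state_n + h·k1); state_{n+1} = state_n + (h/2)·(k1 + k2).
0.000000: (-1.870000, -0.430000)
  k1 = (2.004400, 0.203200)
  predictor → (-1.629472, -0.405616)
  k2 = (1.762975, 0.140572)
  → (-1.643958, -0.409374)
0.120000: (-1.643958, -0.409374)
  k1 = (1.778728, 0.141643)
  predictor → (-1.430510, -0.392376)
  k2 = (1.566944, 0.080590)
  → (-1.443217, -0.396040)
(u(0.24), v(0.24)) ≈ (-1.4432, -0.3960)

-1.4432, -0.3960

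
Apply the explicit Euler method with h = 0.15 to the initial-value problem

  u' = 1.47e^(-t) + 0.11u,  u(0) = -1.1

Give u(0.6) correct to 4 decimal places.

-0.4401

Euler: u_{n+1} = u_n + h·f(t_n, u_n).
t=0.000000, u=-1.100000: f=1.349000 → u ← -1.100000 + 0.15·1.349000 = -0.897650
t=0.150000, u=-0.897650: f=1.166499 → u ← -0.897650 + 0.15·1.166499 = -0.722675
t=0.300000, u=-0.722675: f=1.009509 → u ← -0.722675 + 0.15·1.009509 = -0.571249
t=0.450000, u=-0.571249: f=0.874476 → u ← -0.571249 + 0.15·0.874476 = -0.440077
u(0.6) ≈ -0.4401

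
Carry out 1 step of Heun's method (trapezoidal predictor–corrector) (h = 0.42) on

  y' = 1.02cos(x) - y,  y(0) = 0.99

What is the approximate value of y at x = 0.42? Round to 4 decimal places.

Heun: k1 = f(x_n, y_n); k2 = f(x_n + h, y_n + h·k1); y_{n+1} = y_n + (h/2)·(k1 + k2).
x=0.000000, y=0.990000:
  k1 = f(0.000000, 0.990000) = 0.030000
  k2 = f(0.420000, 1.002600) = -0.071249
  y ← 0.990000 + (0.42/2)·(0.030000 + (-0.071249)) = 0.981338
y(0.42) ≈ 0.9813

0.9813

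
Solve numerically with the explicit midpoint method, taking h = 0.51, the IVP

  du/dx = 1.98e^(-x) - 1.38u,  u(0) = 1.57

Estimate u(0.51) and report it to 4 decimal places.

1.2810

Midpoint: k1 = f(x_n, u_n); k2 = f(x_n + h/2, u_n + (h/2)·k1); u_{n+1} = u_n + h·k2.
x=0.000000, u=1.570000:
  k1 = f(0.000000, 1.570000) = -0.186600
  k2 = f(0.255000, 1.522417) = -0.566601
  u ← 1.570000 + 0.51·(-0.566601) = 1.281034
u(0.51) ≈ 1.2810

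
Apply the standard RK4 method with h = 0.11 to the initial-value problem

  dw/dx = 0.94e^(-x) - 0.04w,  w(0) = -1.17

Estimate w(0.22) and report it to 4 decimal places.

RK4: k1 = f(x_n, w_n); k2 = f(x_n + h/2, w_n + (h/2)·k1); k3 = f(x_n + h/2, w_n + (h/2)·k2); k4 = f(x_n + h, w_n + h·k3); w_{n+1} = w_n + (h/6)·(k1 + 2k2 + 2k3 + k4).
x=0.000000, w=-1.170000:
  k1 = f(0.000000, -1.170000) = 0.986800
  k2 = f(0.055000, -1.115726) = 0.934325
  k3 = f(0.055000, -1.118612) = 0.934441
  k4 = f(0.110000, -1.067212) = 0.884773
  w ← -1.170000 + (0.11/6)·(k1 + 2k2 + 2k3 + k4) = -1.067166
x=0.110000, w=-1.067166:
  k1 = f(0.110000, -1.067166) = 0.884771
  k2 = f(0.165000, -1.018504) = 0.837760
  k3 = f(0.165000, -1.021090) = 0.837864
  k4 = f(0.220000, -0.975001) = 0.793368
  w ← -1.067166 + (0.11/6)·(k1 + 2k2 + 2k3 + k4) = -0.974961
w(0.22) ≈ -0.9750

-0.9750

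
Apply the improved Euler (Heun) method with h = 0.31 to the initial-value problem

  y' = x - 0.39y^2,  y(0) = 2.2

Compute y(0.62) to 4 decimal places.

1.6100

Heun: k1 = f(x_n, y_n); k2 = f(x_n + h, y_n + h·k1); y_{n+1} = y_n + (h/2)·(k1 + k2).
x=0.000000, y=2.200000:
  k1 = f(0.000000, 2.200000) = -1.887600
  k2 = f(0.310000, 1.614844) = -0.707011
  y ← 2.200000 + (0.31/2)·(-1.887600 + (-0.707011)) = 1.797835
x=0.310000, y=1.797835:
  k1 = f(0.310000, 1.797835) = -0.950563
  k2 = f(0.620000, 1.503161) = -0.261202
  y ← 1.797835 + (0.31/2)·(-0.950563 + (-0.261202)) = 1.610012
y(0.62) ≈ 1.6100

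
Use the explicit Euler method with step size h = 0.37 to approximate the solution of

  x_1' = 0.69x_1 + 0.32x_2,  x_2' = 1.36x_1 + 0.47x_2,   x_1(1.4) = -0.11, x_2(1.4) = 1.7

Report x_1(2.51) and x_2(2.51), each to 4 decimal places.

Euler on (x_1,x_2): x_1_{n+1} = x_1_n + h·x_1', x_2_{n+1} = x_2_n + h·x_2'.
1.400000: (-0.110000, 1.700000); f=(0.468100, 0.649400) → (0.063197, 1.940278)
1.770000: (0.063197, 1.940278); f=(0.664495, 0.997879) → (0.309060, 2.309493)
2.140000: (0.309060, 2.309493); f=(0.952289, 1.505783) → (0.661407, 2.866633)
(x_1(2.51), x_2(2.51)) ≈ (0.6614, 2.8666)

0.6614, 2.8666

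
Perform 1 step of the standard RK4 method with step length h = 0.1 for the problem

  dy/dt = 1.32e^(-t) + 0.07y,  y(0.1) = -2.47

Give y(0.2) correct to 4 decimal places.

-2.3733

RK4: k1 = f(t_n, y_n); k2 = f(t_n + h/2, y_n + (h/2)·k1); k3 = f(t_n + h/2, y_n + (h/2)·k2); k4 = f(t_n + h, y_n + h·k3); y_{n+1} = y_n + (h/6)·(k1 + 2k2 + 2k3 + k4).
t=0.100000, y=-2.470000:
  k1 = f(0.100000, -2.470000) = 1.021485
  k2 = f(0.150000, -2.418926) = 0.966810
  k3 = f(0.150000, -2.421660) = 0.966618
  k4 = f(0.200000, -2.373338) = 0.914591
  y ← -2.470000 + (0.1/6)·(k1 + 2k2 + 2k3 + k4) = -2.373284
y(0.2) ≈ -2.3733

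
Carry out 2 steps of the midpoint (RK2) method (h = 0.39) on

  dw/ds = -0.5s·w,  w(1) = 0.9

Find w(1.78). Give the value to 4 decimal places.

0.5208

Midpoint: k1 = f(s_n, w_n); k2 = f(s_n + h/2, w_n + (h/2)·k1); w_{n+1} = w_n + h·k2.
s=1.000000, w=0.900000:
  k1 = f(1.000000, 0.900000) = -0.450000
  k2 = f(1.195000, 0.812250) = -0.485319
  w ← 0.900000 + 0.39·(-0.485319) = 0.710725
s=1.390000, w=0.710725:
  k1 = f(1.390000, 0.710725) = -0.493954
  k2 = f(1.585000, 0.614404) = -0.486915
  w ← 0.710725 + 0.39·(-0.486915) = 0.520828
w(1.78) ≈ 0.5208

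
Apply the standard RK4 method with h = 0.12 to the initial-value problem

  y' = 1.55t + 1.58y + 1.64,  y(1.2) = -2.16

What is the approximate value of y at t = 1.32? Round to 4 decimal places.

RK4: k1 = f(t_n, y_n); k2 = f(t_n + h/2, y_n + (h/2)·k1); k3 = f(t_n + h/2, y_n + (h/2)·k2); k4 = f(t_n + h, y_n + h·k3); y_{n+1} = y_n + (h/6)·(k1 + 2k2 + 2k3 + k4).
t=1.200000, y=-2.160000:
  k1 = f(1.200000, -2.160000) = 0.087200
  k2 = f(1.260000, -2.154768) = 0.188467
  k3 = f(1.260000, -2.148692) = 0.198067
  k4 = f(1.320000, -2.136232) = 0.310753
  y ← -2.160000 + (0.12/6)·(k1 + 2k2 + 2k3 + k4) = -2.136580
y(1.32) ≈ -2.1366

-2.1366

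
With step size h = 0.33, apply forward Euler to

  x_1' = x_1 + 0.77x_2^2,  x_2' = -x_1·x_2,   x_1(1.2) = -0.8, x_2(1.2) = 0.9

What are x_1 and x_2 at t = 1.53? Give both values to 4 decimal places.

-0.8582, 1.1376

Euler on (x_1,x_2): x_1_{n+1} = x_1_n + h·x_1', x_2_{n+1} = x_2_n + h·x_2'.
1.200000: (-0.800000, 0.900000); f=(-0.176300, 0.720000) → (-0.858179, 1.137600)
(x_1(1.53), x_2(1.53)) ≈ (-0.8582, 1.1376)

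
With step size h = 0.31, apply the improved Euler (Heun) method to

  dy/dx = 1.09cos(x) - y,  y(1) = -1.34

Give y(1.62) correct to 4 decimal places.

-0.6295

Heun: k1 = f(x_n, y_n); k2 = f(x_n + h, y_n + h·k1); y_{n+1} = y_n + (h/2)·(k1 + k2).
x=1.000000, y=-1.340000:
  k1 = f(1.000000, -1.340000) = 1.928930
  k2 = f(1.310000, -0.742032) = 1.023088
  y ← -1.340000 + (0.31/2)·(1.928930 + 1.023088) = -0.882437
x=1.310000, y=-0.882437:
  k1 = f(1.310000, -0.882437) = 1.163494
  k2 = f(1.620000, -0.521754) = 0.468144
  y ← -0.882437 + (0.31/2)·(1.163494 + 0.468144) = -0.629533
y(1.62) ≈ -0.6295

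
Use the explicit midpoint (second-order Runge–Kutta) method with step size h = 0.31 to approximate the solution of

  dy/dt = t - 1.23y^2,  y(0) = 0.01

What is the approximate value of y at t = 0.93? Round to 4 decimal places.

0.4069

Midpoint: k1 = f(t_n, y_n); k2 = f(t_n + h/2, y_n + (h/2)·k1); y_{n+1} = y_n + h·k2.
t=0.000000, y=0.010000:
  k1 = f(0.000000, 0.010000) = -0.000123
  k2 = f(0.155000, 0.009981) = 0.154877
  y ← 0.010000 + 0.31·0.154877 = 0.058012
t=0.310000, y=0.058012:
  k1 = f(0.310000, 0.058012) = 0.305861
  k2 = f(0.465000, 0.105420) = 0.451330
  y ← 0.058012 + 0.31·0.451330 = 0.197924
t=0.620000, y=0.197924:
  k1 = f(0.620000, 0.197924) = 0.571816
  k2 = f(0.775000, 0.286556) = 0.673999
  y ← 0.197924 + 0.31·0.673999 = 0.406864
y(0.93) ≈ 0.4069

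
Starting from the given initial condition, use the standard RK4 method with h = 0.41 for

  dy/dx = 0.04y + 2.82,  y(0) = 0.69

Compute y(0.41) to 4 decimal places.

RK4: k1 = f(x_n, y_n); k2 = f(x_n + h/2, y_n + (h/2)·k1); k3 = f(x_n + h/2, y_n + (h/2)·k2); k4 = f(x_n + h, y_n + h·k3); y_{n+1} = y_n + (h/6)·(k1 + 2k2 + 2k3 + k4).
x=0.000000, y=0.690000:
  k1 = f(0.000000, 0.690000) = 2.847600
  k2 = f(0.205000, 1.273758) = 2.870950
  k3 = f(0.205000, 1.278545) = 2.871142
  k4 = f(0.410000, 1.867168) = 2.894687
  y ← 0.690000 + (0.41/6)·(k1 + 2k2 + 2k3 + k4) = 1.867142
y(0.41) ≈ 1.8671

1.8671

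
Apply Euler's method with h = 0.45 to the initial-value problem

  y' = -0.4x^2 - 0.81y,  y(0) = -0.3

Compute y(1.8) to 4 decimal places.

-0.4844

Euler: y_{n+1} = y_n + h·f(x_n, y_n).
x=0.000000, y=-0.300000: f=0.243000 → y ← -0.300000 + 0.45·0.243000 = -0.190650
x=0.450000, y=-0.190650: f=0.073426 → y ← -0.190650 + 0.45·0.073426 = -0.157608
x=0.900000, y=-0.157608: f=-0.196337 → y ← -0.157608 + 0.45·(-0.196337) = -0.245960
x=1.350000, y=-0.245960: f=-0.529772 → y ← -0.245960 + 0.45·(-0.529772) = -0.484358
y(1.8) ≈ -0.4844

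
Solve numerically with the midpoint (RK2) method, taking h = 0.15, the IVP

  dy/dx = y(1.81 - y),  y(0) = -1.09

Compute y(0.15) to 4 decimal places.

-1.7145

Midpoint: k1 = f(x_n, y_n); k2 = f(x_n + h/2, y_n + (h/2)·k1); y_{n+1} = y_n + h·k2.
x=0.000000, y=-1.090000:
  k1 = f(0.000000, -1.090000) = -3.161000
  k2 = f(0.075000, -1.327075) = -4.163134
  y ← -1.090000 + 0.15·(-4.163134) = -1.714470
y(0.15) ≈ -1.7145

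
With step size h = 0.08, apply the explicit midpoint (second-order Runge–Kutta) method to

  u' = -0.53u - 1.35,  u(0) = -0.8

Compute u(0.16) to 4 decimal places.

Midpoint: k1 = f(x_n, u_n); k2 = f(x_n + h/2, u_n + (h/2)·k1); u_{n+1} = u_n + h·k2.
x=0.000000, u=-0.800000:
  k1 = f(0.000000, -0.800000) = -0.926000
  k2 = f(0.040000, -0.837040) = -0.906369
  u ← -0.800000 + 0.08·(-0.906369) = -0.872510
x=0.080000, u=-0.872510:
  k1 = f(0.080000, -0.872510) = -0.887570
  k2 = f(0.120000, -0.908012) = -0.868753
  u ← -0.872510 + 0.08·(-0.868753) = -0.942010
u(0.16) ≈ -0.9420

-0.9420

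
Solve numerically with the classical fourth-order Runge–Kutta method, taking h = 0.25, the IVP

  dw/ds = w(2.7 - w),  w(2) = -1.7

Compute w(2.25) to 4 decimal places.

RK4: k1 = f(s_n, w_n); k2 = f(s_n + h/2, w_n + (h/2)·k1); k3 = f(s_n + h/2, w_n + (h/2)·k2); k4 = f(s_n + h, w_n + h·k3); w_{n+1} = w_n + (h/6)·(k1 + 2k2 + 2k3 + k4).
s=2.000000, w=-1.700000:
  k1 = f(2.000000, -1.700000) = -7.480000
  k2 = f(2.125000, -2.635000) = -14.057725
  k3 = f(2.125000, -3.457216) = -21.286822
  k4 = f(2.250000, -7.021706) = -68.262953
  w ← -1.700000 + (0.25/6)·(k1 + 2k2 + 2k3 + k4) = -7.801335
w(2.25) ≈ -7.8013

-7.8013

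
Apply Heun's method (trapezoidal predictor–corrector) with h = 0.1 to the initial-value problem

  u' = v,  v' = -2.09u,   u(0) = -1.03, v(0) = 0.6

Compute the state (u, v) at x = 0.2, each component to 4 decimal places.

-0.8683, 1.0010

Heun on (u,v): k1 = f(x_n, state_n); k2 = f(x_n + h, state_n + h·k1); state_{n+1} = state_n + (h/2)·(k1 + k2).
0.000000: (-1.030000, 0.600000)
  k1 = (0.600000, 2.152700)
  predictor → (-0.970000, 0.815270)
  k2 = (0.815270, 2.027300)
  → (-0.959237, 0.809000)
0.100000: (-0.959237, 0.809000)
  k1 = (0.809000, 2.004804)
  predictor → (-0.878337, 1.009480)
  k2 = (1.009480, 1.835723)
  → (-0.868312, 1.001026)
(u(0.2), v(0.2)) ≈ (-0.8683, 1.0010)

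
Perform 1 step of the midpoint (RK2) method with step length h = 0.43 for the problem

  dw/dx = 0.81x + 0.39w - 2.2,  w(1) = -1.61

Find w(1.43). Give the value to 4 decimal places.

Midpoint: k1 = f(x_n, w_n); k2 = f(x_n + h/2, w_n + (h/2)·k1); w_{n+1} = w_n + h·k2.
x=1.000000, w=-1.610000:
  k1 = f(1.000000, -1.610000) = -2.017900
  k2 = f(1.215000, -2.043849) = -2.012951
  w ← -1.610000 + 0.43·(-2.012951) = -2.475569
w(1.43) ≈ -2.4756

-2.4756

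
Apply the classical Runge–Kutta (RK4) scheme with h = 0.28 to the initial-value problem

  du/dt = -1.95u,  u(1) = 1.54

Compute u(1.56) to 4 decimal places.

0.5174

RK4: k1 = f(t_n, u_n); k2 = f(t_n + h/2, u_n + (h/2)·k1); k3 = f(t_n + h/2, u_n + (h/2)·k2); k4 = f(t_n + h, u_n + h·k3); u_{n+1} = u_n + (h/6)·(k1 + 2k2 + 2k3 + k4).
t=1.000000, u=1.540000:
  k1 = f(1.000000, 1.540000) = -3.003000
  k2 = f(1.140000, 1.119580) = -2.183181
  k3 = f(1.140000, 1.234355) = -2.406992
  k4 = f(1.280000, 0.866042) = -1.688783
  u ← 1.540000 + (0.28/6)·(k1 + 2k2 + 2k3 + k4) = 0.892634
t=1.280000, u=0.892634:
  k1 = f(1.280000, 0.892634) = -1.740636
  k2 = f(1.420000, 0.648945) = -1.265443
  k3 = f(1.420000, 0.715472) = -1.395171
  k4 = f(1.560000, 0.501986) = -0.978873
  u ← 0.892634 + (0.28/6)·(k1 + 2k2 + 2k3 + k4) = 0.517400
u(1.56) ≈ 0.5174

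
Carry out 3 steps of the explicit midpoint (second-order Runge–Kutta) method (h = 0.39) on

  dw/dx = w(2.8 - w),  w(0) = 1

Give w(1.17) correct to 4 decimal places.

Midpoint: k1 = f(x_n, w_n); k2 = f(x_n + h/2, w_n + (h/2)·k1); w_{n+1} = w_n + h·k2.
x=0.000000, w=1.000000:
  k1 = f(0.000000, 1.000000) = 1.800000
  k2 = f(0.195000, 1.351000) = 1.957599
  w ← 1.000000 + 0.39·1.957599 = 1.763464
x=0.390000, w=1.763464:
  k1 = f(0.390000, 1.763464) = 1.827894
  k2 = f(0.585000, 2.119903) = 1.441740
  w ← 1.763464 + 0.39·1.441740 = 2.325742
x=0.780000, w=2.325742:
  k1 = f(0.780000, 2.325742) = 1.103002
  k2 = f(0.975000, 2.540827) = 0.658513
  w ← 2.325742 + 0.39·0.658513 = 2.582562
w(1.17) ≈ 2.5826

2.5826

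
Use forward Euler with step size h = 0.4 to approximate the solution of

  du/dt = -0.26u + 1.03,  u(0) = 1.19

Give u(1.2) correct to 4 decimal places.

1.9679

Euler: u_{n+1} = u_n + h·f(t_n, u_n).
t=0.000000, u=1.190000: f=0.720600 → u ← 1.190000 + 0.4·0.720600 = 1.478240
t=0.400000, u=1.478240: f=0.645658 → u ← 1.478240 + 0.4·0.645658 = 1.736503
t=0.800000, u=1.736503: f=0.578509 → u ← 1.736503 + 0.4·0.578509 = 1.967907
u(1.2) ≈ 1.9679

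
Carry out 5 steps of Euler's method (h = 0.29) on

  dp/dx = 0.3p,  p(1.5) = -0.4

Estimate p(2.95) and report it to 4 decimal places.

Euler: p_{n+1} = p_n + h·f(x_n, p_n).
x=1.500000, p=-0.400000: f=-0.120000 → p ← -0.400000 + 0.29·(-0.120000) = -0.434800
x=1.790000, p=-0.434800: f=-0.130440 → p ← -0.434800 + 0.29·(-0.130440) = -0.472628
x=2.080000, p=-0.472628: f=-0.141788 → p ← -0.472628 + 0.29·(-0.141788) = -0.513746
x=2.370000, p=-0.513746: f=-0.154124 → p ← -0.513746 + 0.29·(-0.154124) = -0.558442
x=2.660000, p=-0.558442: f=-0.167533 → p ← -0.558442 + 0.29·(-0.167533) = -0.607027
p(2.95) ≈ -0.6070

-0.6070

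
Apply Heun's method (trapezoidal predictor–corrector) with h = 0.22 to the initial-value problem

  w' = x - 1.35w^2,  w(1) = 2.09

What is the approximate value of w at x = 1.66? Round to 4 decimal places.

1.2033

Heun: k1 = f(x_n, w_n); k2 = f(x_n + h, w_n + h·k1); w_{n+1} = w_n + (h/2)·(k1 + k2).
x=1.000000, w=2.090000:
  k1 = f(1.000000, 2.090000) = -4.896935
  k2 = f(1.220000, 1.012674) = -0.164437
  w ← 2.090000 + (0.22/2)·(-4.896935 + (-0.164437)) = 1.533249
x=1.220000, w=1.533249:
  k1 = f(1.220000, 1.533249) = -1.953651
  k2 = f(1.440000, 1.103446) = -0.203750
  w ← 1.533249 + (0.22/2)·(-1.953651 + (-0.203750)) = 1.295935
x=1.440000, w=1.295935:
  k1 = f(1.440000, 1.295935) = -0.827254
  k2 = f(1.660000, 1.113939) = -0.015161
  w ← 1.295935 + (0.22/2)·(-0.827254 + (-0.015161)) = 1.203269
w(1.66) ≈ 1.2033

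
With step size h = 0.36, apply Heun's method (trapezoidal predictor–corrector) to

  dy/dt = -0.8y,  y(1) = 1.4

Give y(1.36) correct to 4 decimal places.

1.0549

Heun: k1 = f(t_n, y_n); k2 = f(t_n + h, y_n + h·k1); y_{n+1} = y_n + (h/2)·(k1 + k2).
t=1.000000, y=1.400000:
  k1 = f(1.000000, 1.400000) = -1.120000
  k2 = f(1.360000, 0.996800) = -0.797440
  y ← 1.400000 + (0.36/2)·(-1.120000 + (-0.797440)) = 1.054861
y(1.36) ≈ 1.0549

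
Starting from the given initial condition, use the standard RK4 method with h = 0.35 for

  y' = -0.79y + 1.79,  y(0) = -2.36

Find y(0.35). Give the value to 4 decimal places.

-1.2426

RK4: k1 = f(s_n, y_n); k2 = f(s_n + h/2, y_n + (h/2)·k1); k3 = f(s_n + h/2, y_n + (h/2)·k2); k4 = f(s_n + h, y_n + h·k3); y_{n+1} = y_n + (h/6)·(k1 + 2k2 + 2k3 + k4).
s=0.000000, y=-2.360000:
  k1 = f(0.000000, -2.360000) = 3.654400
  k2 = f(0.175000, -1.720480) = 3.149179
  k3 = f(0.175000, -1.808894) = 3.219026
  k4 = f(0.350000, -1.233341) = 2.764339
  y ← -2.360000 + (0.35/6)·(k1 + 2k2 + 2k3 + k4) = -1.242616
y(0.35) ≈ -1.2426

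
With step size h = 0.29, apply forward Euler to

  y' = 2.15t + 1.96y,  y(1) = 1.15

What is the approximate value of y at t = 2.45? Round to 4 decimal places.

23.3886

Euler: y_{n+1} = y_n + h·f(t_n, y_n).
t=1.000000, y=1.150000: f=4.404000 → y ← 1.150000 + 0.29·4.404000 = 2.427160
t=1.290000, y=2.427160: f=7.530734 → y ← 2.427160 + 0.29·7.530734 = 4.611073
t=1.580000, y=4.611073: f=12.434703 → y ← 4.611073 + 0.29·12.434703 = 8.217136
t=1.870000, y=8.217136: f=20.126088 → y ← 8.217136 + 0.29·20.126088 = 14.053702
t=2.160000, y=14.053702: f=32.189256 → y ← 14.053702 + 0.29·32.189256 = 23.388586
y(2.45) ≈ 23.3886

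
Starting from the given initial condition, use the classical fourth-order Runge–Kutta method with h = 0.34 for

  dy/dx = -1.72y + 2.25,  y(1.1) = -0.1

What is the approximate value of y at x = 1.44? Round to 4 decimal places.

RK4: k1 = f(x_n, y_n); k2 = f(x_n + h/2, y_n + (h/2)·k1); k3 = f(x_n + h/2, y_n + (h/2)·k2); k4 = f(x_n + h, y_n + h·k3); y_{n+1} = y_n + (h/6)·(k1 + 2k2 + 2k3 + k4).
x=1.100000, y=-0.100000:
  k1 = f(1.100000, -0.100000) = 2.422000
  k2 = f(1.270000, 0.311740) = 1.713807
  k3 = f(1.270000, 0.191347) = 1.920883
  k4 = f(1.440000, 0.553100) = 1.298668
  y ← -0.100000 + (0.34/6)·(k1 + 2k2 + 2k3 + k4) = 0.522769
y(1.44) ≈ 0.5228

0.5228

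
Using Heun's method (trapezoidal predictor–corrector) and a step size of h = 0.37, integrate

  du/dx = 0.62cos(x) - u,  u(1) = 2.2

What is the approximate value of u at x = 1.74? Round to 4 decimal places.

Heun: k1 = f(x_n, u_n); k2 = f(x_n + h, u_n + h·k1); u_{n+1} = u_n + (h/2)·(k1 + k2).
x=1.000000, u=2.200000:
  k1 = f(1.000000, 2.200000) = -1.865013
  k2 = f(1.370000, 1.509945) = -1.386287
  u ← 2.200000 + (0.37/2)·(-1.865013 + (-1.386287)) = 1.598510
x=1.370000, u=1.598510:
  k1 = f(1.370000, 1.598510) = -1.474851
  k2 = f(1.740000, 1.052815) = -1.157221
  u ← 1.598510 + (0.37/2)·(-1.474851 + (-1.157221)) = 1.111576
u(1.74) ≈ 1.1116

1.1116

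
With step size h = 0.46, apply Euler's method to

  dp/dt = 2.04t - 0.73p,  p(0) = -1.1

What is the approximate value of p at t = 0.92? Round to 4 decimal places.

-0.0536

Euler: p_{n+1} = p_n + h·f(t_n, p_n).
t=0.000000, p=-1.100000: f=0.803000 → p ← -1.100000 + 0.46·0.803000 = -0.730620
t=0.460000, p=-0.730620: f=1.471753 → p ← -0.730620 + 0.46·1.471753 = -0.053614
p(0.92) ≈ -0.0536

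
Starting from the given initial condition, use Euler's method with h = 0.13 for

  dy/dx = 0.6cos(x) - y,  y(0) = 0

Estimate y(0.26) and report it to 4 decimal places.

0.1452

Euler: y_{n+1} = y_n + h·f(x_n, y_n).
x=0.000000, y=0.000000: f=0.600000 → y ← 0.000000 + 0.13·0.600000 = 0.078000
x=0.130000, y=0.078000: f=0.516937 → y ← 0.078000 + 0.13·0.516937 = 0.145202
y(0.26) ≈ 0.1452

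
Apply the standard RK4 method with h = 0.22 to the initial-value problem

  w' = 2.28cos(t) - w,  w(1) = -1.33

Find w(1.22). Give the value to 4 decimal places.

-0.8692

RK4: k1 = f(t_n, w_n); k2 = f(t_n + h/2, w_n + (h/2)·k1); k3 = f(t_n + h/2, w_n + (h/2)·k2); k4 = f(t_n + h, w_n + h·k3); w_{n+1} = w_n + (h/6)·(k1 + 2k2 + 2k3 + k4).
t=1.000000, w=-1.330000:
  k1 = f(1.000000, -1.330000) = 2.561889
  k2 = f(1.110000, -1.048192) = 2.062020
  k3 = f(1.110000, -1.103178) = 2.117006
  k4 = f(1.220000, -0.864259) = 1.647771
  w ← -1.330000 + (0.22/6)·(k1 + 2k2 + 2k3 + k4) = -0.869184
w(1.22) ≈ -0.8692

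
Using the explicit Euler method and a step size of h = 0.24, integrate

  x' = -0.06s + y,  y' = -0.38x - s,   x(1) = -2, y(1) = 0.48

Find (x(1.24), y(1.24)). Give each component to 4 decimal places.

Euler on (x,y): x_{n+1} = x_n + h·x', y_{n+1} = y_n + h·y'.
1.000000: (-2.000000, 0.480000); f=(0.420000, -0.240000) → (-1.899200, 0.422400)
(x(1.24), y(1.24)) ≈ (-1.8992, 0.4224)

-1.8992, 0.4224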